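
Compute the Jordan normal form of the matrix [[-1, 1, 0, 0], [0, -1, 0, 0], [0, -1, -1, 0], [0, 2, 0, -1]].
The characteristic polynomial is det(xI - A) = (x + 1)^4, so the eigenvalues are -1 (algebraic multiplicity 4).

For λ = -1: rank(A + I) = 1, rank((A + I)^2) = 0. The eigenspace has dimension 4 - 1 = 3, so there are 3 Jordan blocks; the rank sequence gives block sizes [2, 1, 1].

Assembling the blocks gives the Jordan form J above.

J = [[-1, 1, 0, 0], [0, -1, 0, 0], [0, 0, -1, 0], [0, 0, 0, -1]]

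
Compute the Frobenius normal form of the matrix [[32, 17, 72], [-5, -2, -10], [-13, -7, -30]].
R = [[0, 0, -12], [1, 0, 13], [0, 1, 0]]

The invariant factors of A (the non-unit diagonal entries of the Smith normal form of xI - A over ℚ[x]) are (x - 3)(x - 1)(x + 4), each dividing the next. The characteristic polynomial is their product, (x - 3)(x - 1)(x + 4).

The rational canonical form is the block-diagonal matrix of companion matrices C(f_i):
R = [[0, 0, -12], [1, 0, 13], [0, 1, 0]].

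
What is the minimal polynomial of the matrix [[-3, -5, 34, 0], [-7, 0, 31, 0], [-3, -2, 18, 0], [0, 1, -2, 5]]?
m_A(x) = (x - 5)^3

The characteristic polynomial factors as (x - 5)^4. The minimal polynomial is ∏(x - λ)^{k_λ} where k_λ is the size of the largest Jordan block at λ.

For λ = 5: rank(A - 5I) = 2, and the largest Jordan block has size 3 (the smallest k with rank((A - 5I)^k) = rank((A - 5I)^(k+1))).

So m_A(x) = (x - 5)^3.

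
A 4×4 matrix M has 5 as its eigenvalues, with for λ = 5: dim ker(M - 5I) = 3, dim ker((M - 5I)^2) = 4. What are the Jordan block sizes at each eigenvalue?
Jordan blocks: (5, 2), (5, 1), (5, 1)

λ = 5: successive nullity increments [3, 1] count blocks of size ≥ k; block sizes are [2, 1, 1].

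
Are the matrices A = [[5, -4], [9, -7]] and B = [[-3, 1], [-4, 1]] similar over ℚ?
Yes.

Two matrices over a field are similar if and only if they have the same invariant factors.

Both A and B have characteristic polynomial (x + 1)^2 and minimal polynomial (x + 1)^2. Computing further, both have invariant factors (x + 1)^2. Hence A and B are similar.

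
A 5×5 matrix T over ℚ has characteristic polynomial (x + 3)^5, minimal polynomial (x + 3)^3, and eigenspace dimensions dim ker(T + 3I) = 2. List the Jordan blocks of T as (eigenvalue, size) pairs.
Jordan blocks: (-3, 3), (-3, 2)

λ = -3: algebraic multiplicity 5 (exponent in χ_T), largest block size 3 (exponent in m_T), 2 blocks (geometric multiplicity). These force block sizes [3, 2].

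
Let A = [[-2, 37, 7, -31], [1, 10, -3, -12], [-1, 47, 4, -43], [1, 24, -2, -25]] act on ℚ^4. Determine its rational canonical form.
R = [[0, 0, 0, 0], [1, 0, 0, -80], [0, 1, 0, -56], [0, 0, 1, -13]]

The invariant factors of A (the non-unit diagonal entries of the Smith normal form of xI - A over ℚ[x]) are x(x + 4)^2(x + 5), each dividing the next. The characteristic polynomial is their product, x(x + 4)^2(x + 5).

The rational canonical form is the block-diagonal matrix of companion matrices C(f_i):
R = [[0, 0, 0, 0], [1, 0, 0, -80], [0, 1, 0, -56], [0, 0, 1, -13]].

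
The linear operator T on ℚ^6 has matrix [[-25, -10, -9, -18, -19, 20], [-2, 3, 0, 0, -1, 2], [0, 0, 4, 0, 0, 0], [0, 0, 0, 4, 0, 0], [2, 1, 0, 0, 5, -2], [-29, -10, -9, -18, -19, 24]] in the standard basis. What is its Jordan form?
J = [[-5, 0, 0, 0, 0, 0], [0, 4, 1, 0, 0, 0], [0, 0, 4, 0, 0, 0], [0, 0, 0, 4, 0, 0], [0, 0, 0, 0, 4, 0], [0, 0, 0, 0, 0, 4]]

The characteristic polynomial is det(xI - A) = (x - 4)^5(x + 5), so the eigenvalues are -5 (algebraic multiplicity 1), 4 (algebraic multiplicity 5).

For λ = -5: algebraic multiplicity 1 gives one 1×1 block.

For λ = 4: rank(A - 4I) = 2, rank((A - 4I)^2) = 1. The eigenspace has dimension 6 - 2 = 4, so there are 4 Jordan blocks; the rank sequence gives block sizes [2, 1, 1, 1].

Assembling the blocks gives the Jordan form J above.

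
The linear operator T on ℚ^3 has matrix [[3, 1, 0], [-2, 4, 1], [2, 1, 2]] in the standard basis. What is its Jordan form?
J = [[3, 1, 0], [0, 3, 1], [0, 0, 3]]

The characteristic polynomial is det(xI - A) = (x - 3)^3, so the eigenvalues are 3 (algebraic multiplicity 3).

For λ = 3: rank(A - 3I) = 2, rank((A - 3I)^2) = 1, rank((A - 3I)^3) = 0. The eigenspace has dimension 3 - 2 = 1, so there is 1 Jordan block; the rank sequence gives block sizes [3].

Assembling the blocks gives the Jordan form J above.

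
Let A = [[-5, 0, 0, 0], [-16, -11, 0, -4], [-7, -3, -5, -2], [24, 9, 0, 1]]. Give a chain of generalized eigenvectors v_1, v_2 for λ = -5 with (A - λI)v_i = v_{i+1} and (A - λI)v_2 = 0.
v_1 = [[0, 1, 1, -2]]^T, v_2 = [[0, 2, 1, -3]]^T

We seek v_1 ∈ ker((A + 5I)^2) \ ker(A + 5I), then set v_{i+1} = (A + 5I) v_i.

One such chain is v_1 = [[0, 1, 1, -2]]^T, v_2 = [[0, 2, 1, -3]]^T. Check: (A + 5I) v_2 = [[0, 0, 0, 0]]^T = 0.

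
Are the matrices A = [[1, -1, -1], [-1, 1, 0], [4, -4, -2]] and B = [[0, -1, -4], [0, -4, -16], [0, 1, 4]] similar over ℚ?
No.

Both have characteristic polynomial x^3, but the minimal polynomial of A is x^3 while the minimal polynomial of B is x^2. The minimal polynomial is a similarity invariant, so A and B are not similar.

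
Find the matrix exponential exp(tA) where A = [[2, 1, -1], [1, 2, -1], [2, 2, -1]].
e^{tA} = [[(t + 1)*e^{t}, t*e^{t}, -t*e^{t}], [t*e^{t}, (t + 1)*e^{t}, -t*e^{t}], [2*t*e^{t}, 2*t*e^{t}, (1 - 2*t)*e^{t}]]

A has Jordan form J = [[1, 1, 0], [0, 1, 0], [0, 0, 1]] with A = PJP^{-1}, so e^{tA} = P e^{tJ} P^{-1}.

For a Jordan block J_k(λ), e^{tJ_k(λ)} = e^{λt} · (I + tN + t^2 N^2/2! + ... + t^{k-1} N^{k-1}/(k-1)!) where N is the nilpotent superdiagonal part.

Assembling the blocks and conjugating back gives the entries of e^{tA} as shown above.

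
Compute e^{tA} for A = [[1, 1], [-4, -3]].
e^{tA} = [[(2*t + 1)*e^{-t}, t*e^{-t}], [-4*t*e^{-t}, (1 - 2*t)*e^{-t}]]

A has Jordan form J = [[-1, 1], [0, -1]] with A = PJP^{-1}, so e^{tA} = P e^{tJ} P^{-1}.

For a Jordan block J_k(λ), e^{tJ_k(λ)} = e^{λt} · (I + tN + t^2 N^2/2! + ... + t^{k-1} N^{k-1}/(k-1)!) where N is the nilpotent superdiagonal part.

Assembling the blocks and conjugating back gives the entries of e^{tA} as shown above.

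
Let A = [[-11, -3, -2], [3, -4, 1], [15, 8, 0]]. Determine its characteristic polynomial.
xI - A = [[x + 11, 3, 2], [-3, x + 4, -1], [-15, -8, x]].

Expanding det(xI - A) along the first row:
det(xI - A) = + (x + 11)·det([[x + 4, -1], [-8, x]]) - (3)·det([[-3, -1], [-15, x]]) + (2)·det([[-3, x + 4], [-15, -8]]).

Evaluating gives χ_A(x) = x^3 + 15x^2 + 75x + 125 = (x + 5)^3.

χ_A(x) = (x + 5)^3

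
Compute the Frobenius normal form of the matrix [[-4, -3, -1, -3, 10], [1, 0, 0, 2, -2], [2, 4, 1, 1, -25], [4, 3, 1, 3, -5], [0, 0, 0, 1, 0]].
The invariant factors of A (the non-unit diagonal entries of the Smith normal form of xI - A over ℚ[x]) are (x - 1)(x + 1)(x^3 + 3x + 5), each dividing the next. The characteristic polynomial is their product, (x - 1)(x + 1)(x^3 + 3x + 5).

The rational canonical form is the block-diagonal matrix of companion matrices C(f_i):
R = [[0, 0, 0, 0, 5], [1, 0, 0, 0, 3], [0, 1, 0, 0, -5], [0, 0, 1, 0, -2], [0, 0, 0, 1, 0]].

Note the characteristic polynomial does not split into linear factors over ℚ, so A has no Jordan form over ℚ; the rational canonical form exists over any field.

R = [[0, 0, 0, 0, 5], [1, 0, 0, 0, 3], [0, 1, 0, 0, -5], [0, 0, 1, 0, -2], [0, 0, 0, 1, 0]]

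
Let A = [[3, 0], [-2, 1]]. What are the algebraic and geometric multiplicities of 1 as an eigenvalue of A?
The characteristic polynomial is (x - 3)(x - 1), so the factor x - 1 appears with exponent 1: the algebraic multiplicity is 1.

rank(A - I) = 1, so the eigenspace has dimension 2 - 1 = 1: the geometric multiplicity is 1.

algebraic multiplicity 1, geometric multiplicity 1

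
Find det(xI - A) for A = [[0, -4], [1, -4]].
χ_A(x) = (x + 2)^2

xI - A = [[x, 4], [-1, x + 4]].

Expanding det(xI - A) along the first row:
det(xI - A) = + (x)·det([[x + 4]]) - (4)·det([[-1]]).

Evaluating gives χ_A(x) = x^2 + 4x + 4 = (x + 2)^2.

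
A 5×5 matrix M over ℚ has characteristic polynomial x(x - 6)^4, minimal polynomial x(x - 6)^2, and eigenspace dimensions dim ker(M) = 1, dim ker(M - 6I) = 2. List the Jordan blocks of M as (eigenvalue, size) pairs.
Jordan blocks: (0, 1), (6, 2), (6, 2)

λ = 0: algebraic multiplicity 1 (exponent in χ_M), largest block size 1 (exponent in m_M), 1 block (geometric multiplicity). This forces block sizes [1].
λ = 6: algebraic multiplicity 4 (exponent in χ_M), largest block size 2 (exponent in m_M), 2 blocks (geometric multiplicity). These force block sizes [2, 2].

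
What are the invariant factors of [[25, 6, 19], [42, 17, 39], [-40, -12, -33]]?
The Jordan structure of A has elementary divisors (x + 1), (x - 5)^2. Arranging the block sizes at each eigenvalue in decreasing order and taking row products gives the invariant factors.

Invariant factors (smallest first, each dividing the next): (x - 5)^2(x + 1).

Check: the last factor (x - 5)^2(x + 1) is the minimal polynomial, and the product (x - 5)^2(x + 1) is the characteristic polynomial.

(x - 5)^2(x + 1)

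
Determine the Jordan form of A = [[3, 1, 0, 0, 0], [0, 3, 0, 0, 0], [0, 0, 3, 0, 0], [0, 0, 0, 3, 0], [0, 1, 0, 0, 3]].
J = [[3, 1, 0, 0, 0], [0, 3, 0, 0, 0], [0, 0, 3, 0, 0], [0, 0, 0, 3, 0], [0, 0, 0, 0, 3]]

The characteristic polynomial is det(xI - A) = (x - 3)^5, so the eigenvalues are 3 (algebraic multiplicity 5).

For λ = 3: rank(A - 3I) = 1, rank((A - 3I)^2) = 0. The eigenspace has dimension 5 - 1 = 4, so there are 4 Jordan blocks; the rank sequence gives block sizes [2, 1, 1, 1].

Assembling the blocks gives the Jordan form J above.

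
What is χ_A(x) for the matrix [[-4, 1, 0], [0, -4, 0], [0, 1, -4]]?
χ_A(x) = (x + 4)^3

xI - A = [[x + 4, -1, 0], [0, x + 4, 0], [0, -1, x + 4]].

Expanding det(xI - A) along the first row:
det(xI - A) = + (x + 4)·det([[x + 4, 0], [-1, x + 4]]) - (-1)·det([[0, 0], [0, x + 4]]) + (0)·det([[0, x + 4], [0, -1]]).

Evaluating gives χ_A(x) = x^3 + 12x^2 + 48x + 64 = (x + 4)^3.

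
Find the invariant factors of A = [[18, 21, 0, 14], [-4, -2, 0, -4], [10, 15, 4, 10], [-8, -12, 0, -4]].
x - 4, x - 4, (x - 4)^2

The Jordan structure of A has elementary divisors (x - 4)^2, (x - 4), (x - 4). Arranging the block sizes at each eigenvalue in decreasing order and taking row products gives the invariant factors.

Invariant factors (smallest first, each dividing the next): x - 4, x - 4, (x - 4)^2.

Check: the last factor (x - 4)^2 is the minimal polynomial, and the product (x - 4)^4 is the characteristic polynomial.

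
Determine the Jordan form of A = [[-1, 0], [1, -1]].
The characteristic polynomial is det(xI - A) = (x + 1)^2, so the eigenvalues are -1 (algebraic multiplicity 2).

For λ = -1: rank(A + I) = 1, rank((A + I)^2) = 0. The eigenspace has dimension 2 - 1 = 1, so there is 1 Jordan block; the rank sequence gives block sizes [2].

Assembling the blocks gives the Jordan form J above.

J = [[-1, 1], [0, -1]]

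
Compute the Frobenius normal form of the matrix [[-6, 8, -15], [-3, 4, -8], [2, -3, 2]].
The invariant factors of A (the non-unit diagonal entries of the Smith normal form of xI - A over ℚ[x]) are x^3 + 2x - 1, each dividing the next. The characteristic polynomial is their product, x^3 + 2x - 1.

The rational canonical form is the block-diagonal matrix of companion matrices C(f_i):
R = [[0, 0, 1], [1, 0, -2], [0, 1, 0]].

Note the characteristic polynomial does not split into linear factors over ℚ, so A has no Jordan form over ℚ; the rational canonical form exists over any field.

R = [[0, 0, 1], [1, 0, -2], [0, 1, 0]]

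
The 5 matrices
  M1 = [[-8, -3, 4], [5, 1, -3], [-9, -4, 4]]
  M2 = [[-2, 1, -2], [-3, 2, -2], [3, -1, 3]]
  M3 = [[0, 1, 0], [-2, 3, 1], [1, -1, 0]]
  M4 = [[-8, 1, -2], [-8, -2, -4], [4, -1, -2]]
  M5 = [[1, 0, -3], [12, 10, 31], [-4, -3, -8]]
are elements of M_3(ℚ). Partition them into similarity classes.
Characteristic polynomials: χ_{M1} = (x + 1)^3, χ_{M2} = (x - 1)^3, χ_{M3} = (x - 1)^3, χ_{M4} = (x + 4)^3, χ_{M5} = (x - 1)^3.

{M1}: invariant factors (x + 1)^3.

{M2}: invariant factors x - 1, (x - 1)^2.

{M3, M5}: invariant factors (x - 1)^3.

{M4}: invariant factors x + 4, (x + 4)^2.

Matrices are similar if and only if their invariant-factor lists agree; the partition into similarity classes is {M1}, {M2}, {M3, M5}, {M4}.

4 classes: {M1}, {M2}, {M3, M5}, {M4}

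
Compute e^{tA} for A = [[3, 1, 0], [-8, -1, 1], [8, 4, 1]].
e^{tA} = [[(-2*t^2 + 2*t + 1)*e^{t}, t*e^{t}, t^2*e^{t}/2], [4*t*(t - 2)*e^{t}, (1 - 2*t)*e^{t}, t*(1 - t)*e^{t}], [8*t*(1 - t)*e^{t}, 4*t*e^{t}, (2*t^2 + 1)*e^{t}]]

A has Jordan form J = [[1, 1, 0], [0, 1, 1], [0, 0, 1]] with A = PJP^{-1}, so e^{tA} = P e^{tJ} P^{-1}.

For a Jordan block J_k(λ), e^{tJ_k(λ)} = e^{λt} · (I + tN + t^2 N^2/2! + ... + t^{k-1} N^{k-1}/(k-1)!) where N is the nilpotent superdiagonal part.

Assembling the blocks and conjugating back gives the entries of e^{tA} as shown above.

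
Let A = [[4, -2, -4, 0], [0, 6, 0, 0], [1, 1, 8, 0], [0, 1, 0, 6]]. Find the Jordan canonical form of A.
The characteristic polynomial is det(xI - A) = (x - 6)^4, so the eigenvalues are 6 (algebraic multiplicity 4).

For λ = 6: rank(A - 6I) = 2, rank((A - 6I)^2) = 0. The eigenspace has dimension 4 - 2 = 2, so there are 2 Jordan blocks; the rank sequence gives block sizes [2, 2].

Assembling the blocks gives the Jordan form J above.

J = [[6, 1, 0, 0], [0, 6, 0, 0], [0, 0, 6, 1], [0, 0, 0, 6]]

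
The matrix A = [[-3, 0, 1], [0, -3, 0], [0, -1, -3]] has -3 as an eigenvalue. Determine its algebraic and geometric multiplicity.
algebraic multiplicity 3, geometric multiplicity 1

The characteristic polynomial is (x + 3)^3, so the factor x + 3 appears with exponent 3: the algebraic multiplicity is 3.

rank(A + 3I) = 2, so the eigenspace has dimension 3 - 2 = 1: the geometric multiplicity is 1.

Since 1 < 3, A is not diagonalizable.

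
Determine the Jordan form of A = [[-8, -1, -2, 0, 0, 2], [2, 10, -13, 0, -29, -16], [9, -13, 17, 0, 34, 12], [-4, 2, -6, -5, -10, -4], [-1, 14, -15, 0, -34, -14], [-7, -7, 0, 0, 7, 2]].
J = [[-5, 1, 0, 0, 0, 0], [0, -5, 0, 0, 0, 0], [0, 0, -5, 0, 0, 0], [0, 0, 0, -5, 0, 0], [0, 0, 0, 0, 0, 0], [0, 0, 0, 0, 0, 2]]

The characteristic polynomial is det(xI - A) = x(x - 2)(x + 5)^4, so the eigenvalues are -5 (algebraic multiplicity 4), 0 (algebraic multiplicity 1), 2 (algebraic multiplicity 1).

For λ = -5: rank(A + 5I) = 3, rank((A + 5I)^2) = 2. The eigenspace has dimension 6 - 3 = 3, so there are 3 Jordan blocks; the rank sequence gives block sizes [2, 1, 1].

For λ = 0: algebraic multiplicity 1 gives one 1×1 block.

For λ = 2: algebraic multiplicity 1 gives one 1×1 block.

Assembling the blocks gives the Jordan form J above.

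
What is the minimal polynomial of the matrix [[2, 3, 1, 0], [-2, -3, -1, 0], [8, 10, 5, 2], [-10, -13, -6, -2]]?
The characteristic polynomial factors as x^2(x - 1)^2. The minimal polynomial is ∏(x - λ)^{k_λ} where k_λ is the size of the largest Jordan block at λ.

For λ = 0: rank(A) = 2, and the largest Jordan block has size 1 (the smallest k with rank(A^k) = rank(A^(k+1))).
For λ = 1: rank(A - I) = 3, and the largest Jordan block has size 2 (the smallest k with rank((A - I)^k) = rank((A - I)^(k+1))).

So m_A(x) = x(x - 1)^2.

m_A(x) = x(x - 1)^2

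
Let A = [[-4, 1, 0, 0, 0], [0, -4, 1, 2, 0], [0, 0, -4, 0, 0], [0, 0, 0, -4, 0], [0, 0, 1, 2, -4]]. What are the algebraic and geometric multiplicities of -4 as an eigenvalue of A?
The characteristic polynomial is (x + 4)^5, so the factor x + 4 appears with exponent 5: the algebraic multiplicity is 5.

rank(A + 4I) = 2, so the eigenspace has dimension 5 - 2 = 3: the geometric multiplicity is 3.

Since 3 < 5, A is not diagonalizable.

algebraic multiplicity 5, geometric multiplicity 3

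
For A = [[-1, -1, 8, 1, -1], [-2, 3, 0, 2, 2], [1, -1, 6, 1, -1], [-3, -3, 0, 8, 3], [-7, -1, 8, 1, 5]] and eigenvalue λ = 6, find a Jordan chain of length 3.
We seek v_1 ∈ ker((A - 6I)^3) \ ker((A - 6I)^2), then set v_{i+1} = (A - 6I) v_i.

One such chain is v_1 = [[0, 0, 0, 0, 1]]^T, v_2 = [[-1, 2, -1, 3, -1]]^T, v_3 = [[1, 0, 1, 0, 1]]^T. Check: (A - 6I) v_3 = [[0, 0, 0, 0, 0]]^T = 0.

v_1 = [[0, 0, 0, 0, 1]]^T, v_2 = [[-1, 2, -1, 3, -1]]^T, v_3 = [[1, 0, 1, 0, 1]]^T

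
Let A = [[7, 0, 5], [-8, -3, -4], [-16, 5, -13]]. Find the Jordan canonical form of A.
The characteristic polynomial is det(xI - A) = (x + 3)^3, so the eigenvalues are -3 (algebraic multiplicity 3).

For λ = -3: rank(A + 3I) = 2, rank((A + 3I)^2) = 1, rank((A + 3I)^3) = 0. The eigenspace has dimension 3 - 2 = 1, so there is 1 Jordan block; the rank sequence gives block sizes [3].

Assembling the blocks gives the Jordan form J above.

J = [[-3, 1, 0], [0, -3, 1], [0, 0, -3]]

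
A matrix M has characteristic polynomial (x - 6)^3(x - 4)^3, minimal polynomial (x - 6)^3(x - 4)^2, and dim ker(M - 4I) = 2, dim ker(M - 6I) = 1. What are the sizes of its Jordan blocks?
Jordan blocks: (4, 2), (4, 1), (6, 3)

λ = 4: algebraic multiplicity 3 (exponent in χ_M), largest block size 2 (exponent in m_M), 2 blocks (geometric multiplicity). These force block sizes [2, 1].
λ = 6: algebraic multiplicity 3 (exponent in χ_M), largest block size 3 (exponent in m_M), 1 block (geometric multiplicity). This forces block sizes [3].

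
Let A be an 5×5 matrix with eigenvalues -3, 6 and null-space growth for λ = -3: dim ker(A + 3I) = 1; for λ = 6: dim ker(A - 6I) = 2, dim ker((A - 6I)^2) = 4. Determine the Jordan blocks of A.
λ = -3: successive nullity increments [1] count blocks of size ≥ k; block sizes are [1].
λ = 6: successive nullity increments [2, 2] count blocks of size ≥ k; block sizes are [2, 2].

Jordan blocks: (-3, 1), (6, 2), (6, 2)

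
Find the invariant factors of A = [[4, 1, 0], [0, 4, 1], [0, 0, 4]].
(x - 4)^3

The Jordan structure of A has elementary divisors (x - 4)^3. Arranging the block sizes at each eigenvalue in decreasing order and taking row products gives the invariant factors.

Invariant factors (smallest first, each dividing the next): (x - 4)^3.

Check: the last factor (x - 4)^3 is the minimal polynomial, and the product (x - 4)^3 is the characteristic polynomial.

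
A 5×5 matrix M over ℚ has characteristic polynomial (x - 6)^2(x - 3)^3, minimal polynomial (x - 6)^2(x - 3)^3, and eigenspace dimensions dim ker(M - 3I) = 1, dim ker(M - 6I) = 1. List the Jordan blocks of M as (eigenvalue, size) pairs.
λ = 3: algebraic multiplicity 3 (exponent in χ_M), largest block size 3 (exponent in m_M), 1 block (geometric multiplicity). This forces block sizes [3].
λ = 6: algebraic multiplicity 2 (exponent in χ_M), largest block size 2 (exponent in m_M), 1 block (geometric multiplicity). This forces block sizes [2].

Jordan blocks: (3, 3), (6, 2)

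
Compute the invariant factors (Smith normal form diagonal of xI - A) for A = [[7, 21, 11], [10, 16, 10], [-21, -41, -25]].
The Jordan structure of A has elementary divisors (x + 4)^2, (x - 6). Arranging the block sizes at each eigenvalue in decreasing order and taking row products gives the invariant factors.

Invariant factors (smallest first, each dividing the next): (x - 6)(x + 4)^2.

Check: the last factor (x - 6)(x + 4)^2 is the minimal polynomial, and the product (x - 6)(x + 4)^2 is the characteristic polynomial.

(x - 6)(x + 4)^2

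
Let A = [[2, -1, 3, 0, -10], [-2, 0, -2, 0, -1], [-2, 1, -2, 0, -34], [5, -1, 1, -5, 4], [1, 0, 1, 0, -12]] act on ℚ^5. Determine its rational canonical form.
The invariant factors of A (the non-unit diagonal entries of the Smith normal form of xI - A over ℚ[x]) are x + 5, (x + 1)^2(x + 5)^2, each dividing the next. The characteristic polynomial is their product, (x + 1)^2(x + 5)^3.

The rational canonical form is the block-diagonal matrix of companion matrices C(f_i):
R = [[-5, 0, 0, 0, 0], [0, 0, 0, 0, -25], [0, 1, 0, 0, -60], [0, 0, 1, 0, -46], [0, 0, 0, 1, -12]].

R = [[-5, 0, 0, 0, 0], [0, 0, 0, 0, -25], [0, 1, 0, 0, -60], [0, 0, 1, 0, -46], [0, 0, 0, 1, -12]]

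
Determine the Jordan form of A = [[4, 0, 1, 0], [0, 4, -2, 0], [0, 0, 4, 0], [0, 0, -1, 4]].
The characteristic polynomial is det(xI - A) = (x - 4)^4, so the eigenvalues are 4 (algebraic multiplicity 4).

For λ = 4: rank(A - 4I) = 1, rank((A - 4I)^2) = 0. The eigenspace has dimension 4 - 1 = 3, so there are 3 Jordan blocks; the rank sequence gives block sizes [2, 1, 1].

Assembling the blocks gives the Jordan form J above.

J = [[4, 1, 0, 0], [0, 4, 0, 0], [0, 0, 4, 0], [0, 0, 0, 4]]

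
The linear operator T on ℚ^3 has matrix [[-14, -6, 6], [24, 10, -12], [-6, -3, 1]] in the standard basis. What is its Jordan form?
The characteristic polynomial is det(xI - A) = (x - 1)(x + 2)^2, so the eigenvalues are -2 (algebraic multiplicity 2), 1 (algebraic multiplicity 1).

For λ = -2: rank(A + 2I) = 1. The eigenspace has dimension 3 - 1 = 2, so there are 2 Jordan blocks; the rank sequence gives block sizes [1, 1].

For λ = 1: algebraic multiplicity 1 gives one 1×1 block.

Assembling the blocks gives the Jordan form J above.

J = [[-2, 0, 0], [0, -2, 0], [0, 0, 1]]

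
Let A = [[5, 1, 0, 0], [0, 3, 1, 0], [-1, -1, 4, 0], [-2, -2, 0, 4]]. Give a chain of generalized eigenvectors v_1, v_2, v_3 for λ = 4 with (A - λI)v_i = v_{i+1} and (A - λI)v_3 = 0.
v_1 = [[0, 0, 1, 1]]^T, v_2 = [[0, 1, 0, 0]]^T, v_3 = [[1, -1, -1, -2]]^T

We seek v_1 ∈ ker((A - 4I)^3) \ ker((A - 4I)^2), then set v_{i+1} = (A - 4I) v_i.

One such chain is v_1 = [[0, 0, 1, 1]]^T, v_2 = [[0, 1, 0, 0]]^T, v_3 = [[1, -1, -1, -2]]^T. Check: (A - 4I) v_3 = [[0, 0, 0, 0]]^T = 0.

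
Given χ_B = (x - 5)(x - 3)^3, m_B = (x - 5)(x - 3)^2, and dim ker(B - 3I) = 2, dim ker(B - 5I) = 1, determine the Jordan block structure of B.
λ = 3: algebraic multiplicity 3 (exponent in χ_B), largest block size 2 (exponent in m_B), 2 blocks (geometric multiplicity). These force block sizes [2, 1].
λ = 5: algebraic multiplicity 1 (exponent in χ_B), largest block size 1 (exponent in m_B), 1 block (geometric multiplicity). This forces block sizes [1].

Jordan blocks: (3, 2), (3, 1), (5, 1)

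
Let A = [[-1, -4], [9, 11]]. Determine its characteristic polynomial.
xI - A = [[x + 1, 4], [-9, x - 11]].

Expanding det(xI - A) along the first row:
det(xI - A) = + (x + 1)·det([[x - 11]]) - (4)·det([[-9]]).

Evaluating gives χ_A(x) = x^2 - 10x + 25 = (x - 5)^2.

χ_A(x) = (x - 5)^2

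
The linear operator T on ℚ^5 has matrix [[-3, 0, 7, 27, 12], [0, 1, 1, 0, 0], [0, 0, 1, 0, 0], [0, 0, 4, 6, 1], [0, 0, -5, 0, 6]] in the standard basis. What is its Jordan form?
J = [[-3, 0, 0, 0, 0], [0, 1, 1, 0, 0], [0, 0, 1, 0, 0], [0, 0, 0, 6, 1], [0, 0, 0, 0, 6]]

The characteristic polynomial is det(xI - A) = (x - 6)^2(x - 1)^2(x + 3), so the eigenvalues are -3 (algebraic multiplicity 1), 1 (algebraic multiplicity 2), 6 (algebraic multiplicity 2).

For λ = -3: algebraic multiplicity 1 gives one 1×1 block.

For λ = 1: rank(A - I) = 4, rank((A - I)^2) = 3. The eigenspace has dimension 5 - 4 = 1, so there is 1 Jordan block; the rank sequence gives block sizes [2].

For λ = 6: rank(A - 6I) = 4, rank((A - 6I)^2) = 3. The eigenspace has dimension 5 - 4 = 1, so there is 1 Jordan block; the rank sequence gives block sizes [2].

Assembling the blocks gives the Jordan form J above.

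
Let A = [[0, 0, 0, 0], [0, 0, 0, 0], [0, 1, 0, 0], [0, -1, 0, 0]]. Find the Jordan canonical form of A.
The characteristic polynomial is det(xI - A) = x^4, so the eigenvalues are 0 (algebraic multiplicity 4).

For λ = 0: rank(A) = 1, rank(A^2) = 0. The eigenspace has dimension 4 - 1 = 3, so there are 3 Jordan blocks; the rank sequence gives block sizes [2, 1, 1].

Assembling the blocks gives the Jordan form J above.

J = [[0, 1, 0, 0], [0, 0, 0, 0], [0, 0, 0, 0], [0, 0, 0, 0]]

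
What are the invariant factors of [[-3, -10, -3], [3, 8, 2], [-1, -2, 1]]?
The Jordan structure of A has elementary divisors (x - 2)^3. Arranging the block sizes at each eigenvalue in decreasing order and taking row products gives the invariant factors.

Invariant factors (smallest first, each dividing the next): (x - 2)^3.

Check: the last factor (x - 2)^3 is the minimal polynomial, and the product (x - 2)^3 is the characteristic polynomial.

(x - 2)^3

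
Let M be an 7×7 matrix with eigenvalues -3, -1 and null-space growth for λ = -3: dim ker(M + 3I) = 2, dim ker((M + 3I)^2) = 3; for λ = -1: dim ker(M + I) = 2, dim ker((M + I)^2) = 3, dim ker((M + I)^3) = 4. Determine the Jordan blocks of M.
λ = -3: successive nullity increments [2, 1] count blocks of size ≥ k; block sizes are [2, 1].
λ = -1: successive nullity increments [2, 1, 1] count blocks of size ≥ k; block sizes are [3, 1].

Jordan blocks: (-3, 2), (-3, 1), (-1, 3), (-1, 1)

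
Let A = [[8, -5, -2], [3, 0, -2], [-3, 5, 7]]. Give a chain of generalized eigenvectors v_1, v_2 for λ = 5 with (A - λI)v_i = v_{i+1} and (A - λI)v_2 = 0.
We seek v_1 ∈ ker((A - 5I)^2) \ ker(A - 5I), then set v_{i+1} = (A - 5I) v_i.

One such chain is v_1 = [[0, -1, 2]]^T, v_2 = [[1, 1, -1]]^T. Check: (A - 5I) v_2 = [[0, 0, 0]]^T = 0.

v_1 = [[0, -1, 2]]^T, v_2 = [[1, 1, -1]]^T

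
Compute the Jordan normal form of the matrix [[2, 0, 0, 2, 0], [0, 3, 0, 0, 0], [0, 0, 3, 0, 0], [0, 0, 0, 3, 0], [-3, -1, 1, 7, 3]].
J = [[2, 0, 0, 0, 0], [0, 3, 1, 0, 0], [0, 0, 3, 0, 0], [0, 0, 0, 3, 0], [0, 0, 0, 0, 3]]

The characteristic polynomial is det(xI - A) = (x - 3)^4(x - 2), so the eigenvalues are 2 (algebraic multiplicity 1), 3 (algebraic multiplicity 4).

For λ = 2: algebraic multiplicity 1 gives one 1×1 block.

For λ = 3: rank(A - 3I) = 2, rank((A - 3I)^2) = 1. The eigenspace has dimension 5 - 2 = 3, so there are 3 Jordan blocks; the rank sequence gives block sizes [2, 1, 1].

Assembling the blocks gives the Jordan form J above.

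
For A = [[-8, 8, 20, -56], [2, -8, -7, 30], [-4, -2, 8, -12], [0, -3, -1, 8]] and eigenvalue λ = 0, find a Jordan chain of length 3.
We seek v_1 ∈ ker(A^3) \ ker(A^2), then set v_{i+1} = A v_i.

One such chain is v_1 = [[7, 3, 7, 2]]^T, v_2 = [[-4, 1, -2, 0]]^T, v_3 = [[0, -2, -2, -1]]^T. Check: A v_3 = [[0, 0, 0, 0]]^T = 0.

v_1 = [[7, 3, 7, 2]]^T, v_2 = [[-4, 1, -2, 0]]^T, v_3 = [[0, -2, -2, -1]]^T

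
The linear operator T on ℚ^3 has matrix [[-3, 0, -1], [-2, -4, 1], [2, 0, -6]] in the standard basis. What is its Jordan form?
The characteristic polynomial is det(xI - A) = (x + 4)^2(x + 5), so the eigenvalues are -5 (algebraic multiplicity 1), -4 (algebraic multiplicity 2).

For λ = -5: algebraic multiplicity 1 gives one 1×1 block.

For λ = -4: rank(A + 4I) = 2, rank((A + 4I)^2) = 1. The eigenspace has dimension 3 - 2 = 1, so there is 1 Jordan block; the rank sequence gives block sizes [2].

Assembling the blocks gives the Jordan form J above.

J = [[-5, 0, 0], [0, -4, 1], [0, 0, -4]]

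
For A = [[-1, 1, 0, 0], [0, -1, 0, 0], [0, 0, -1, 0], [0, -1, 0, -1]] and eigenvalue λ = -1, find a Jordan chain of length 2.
v_1 = [[1, 1, 0, -1]]^T, v_2 = [[1, 0, 0, -1]]^T

We seek v_1 ∈ ker((A + I)^2) \ ker(A + I), then set v_{i+1} = (A + I) v_i.

One such chain is v_1 = [[1, 1, 0, -1]]^T, v_2 = [[1, 0, 0, -1]]^T. Check: (A + I) v_2 = [[0, 0, 0, 0]]^T = 0.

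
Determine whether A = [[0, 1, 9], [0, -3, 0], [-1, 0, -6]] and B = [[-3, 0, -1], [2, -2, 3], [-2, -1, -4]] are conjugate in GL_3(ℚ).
Two matrices over a field are similar if and only if they have the same invariant factors.

Both A and B have characteristic polynomial (x + 3)^3 and minimal polynomial (x + 3)^3. Computing further, both have invariant factors (x + 3)^3. Hence A and B are similar.

Yes.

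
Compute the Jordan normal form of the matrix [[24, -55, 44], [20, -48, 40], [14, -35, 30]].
The characteristic polynomial is det(xI - A) = (x - 2)^3, so the eigenvalues are 2 (algebraic multiplicity 3).

For λ = 2: rank(A - 2I) = 1, rank((A - 2I)^2) = 0. The eigenspace has dimension 3 - 1 = 2, so there are 2 Jordan blocks; the rank sequence gives block sizes [2, 1].

Assembling the blocks gives the Jordan form J above.

J = [[2, 1, 0], [0, 2, 0], [0, 0, 2]]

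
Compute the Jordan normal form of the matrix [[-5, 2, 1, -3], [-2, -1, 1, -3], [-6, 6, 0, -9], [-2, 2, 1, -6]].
J = [[-3, 1, 0, 0], [0, -3, 0, 0], [0, 0, -3, 0], [0, 0, 0, -3]]

The characteristic polynomial is det(xI - A) = (x + 3)^4, so the eigenvalues are -3 (algebraic multiplicity 4).

For λ = -3: rank(A + 3I) = 1, rank((A + 3I)^2) = 0. The eigenspace has dimension 4 - 1 = 3, so there are 3 Jordan blocks; the rank sequence gives block sizes [2, 1, 1].

Assembling the blocks gives the Jordan form J above.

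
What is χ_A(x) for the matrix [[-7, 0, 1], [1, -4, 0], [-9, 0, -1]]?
xI - A = [[x + 7, 0, -1], [-1, x + 4, 0], [9, 0, x + 1]].

Expanding det(xI - A) along the first row:
det(xI - A) = + (x + 7)·det([[x + 4, 0], [0, x + 1]]) - (0)·det([[-1, 0], [9, x + 1]]) + (-1)·det([[-1, x + 4], [9, 0]]).

Evaluating gives χ_A(x) = x^3 + 12x^2 + 48x + 64 = (x + 4)^3.

χ_A(x) = (x + 4)^3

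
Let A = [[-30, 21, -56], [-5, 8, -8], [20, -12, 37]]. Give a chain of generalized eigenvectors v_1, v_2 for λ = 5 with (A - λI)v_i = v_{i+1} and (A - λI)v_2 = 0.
We seek v_1 ∈ ker((A - 5I)^2) \ ker(A - 5I), then set v_{i+1} = (A - 5I) v_i.

One such chain is v_1 = [[4, 1, -2]]^T, v_2 = [[-7, -1, 4]]^T. Check: (A - 5I) v_2 = [[0, 0, 0]]^T = 0.

v_1 = [[4, 1, -2]]^T, v_2 = [[-7, -1, 4]]^T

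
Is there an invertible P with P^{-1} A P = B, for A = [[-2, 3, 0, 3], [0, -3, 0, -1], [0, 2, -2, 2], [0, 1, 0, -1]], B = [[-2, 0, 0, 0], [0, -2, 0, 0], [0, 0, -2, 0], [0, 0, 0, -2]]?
Both have characteristic polynomial (x + 2)^4, but the minimal polynomial of A is (x + 2)^2 while the minimal polynomial of B is x + 2. The minimal polynomial is a similarity invariant, so A and B are not similar.

No.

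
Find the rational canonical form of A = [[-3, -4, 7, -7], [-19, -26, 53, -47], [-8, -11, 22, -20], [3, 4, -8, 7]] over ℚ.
The invariant factors of A (the non-unit diagonal entries of the Smith normal form of xI - A over ℚ[x]) are x(x^3 + 3x + 1), each dividing the next. The characteristic polynomial is their product, x(x^3 + 3x + 1).

The rational canonical form is the block-diagonal matrix of companion matrices C(f_i):
R = [[0, 0, 0, 0], [1, 0, 0, -1], [0, 1, 0, -3], [0, 0, 1, 0]].

Note the characteristic polynomial does not split into linear factors over ℚ, so A has no Jordan form over ℚ; the rational canonical form exists over any field.

R = [[0, 0, 0, 0], [1, 0, 0, -1], [0, 1, 0, -3], [0, 0, 1, 0]]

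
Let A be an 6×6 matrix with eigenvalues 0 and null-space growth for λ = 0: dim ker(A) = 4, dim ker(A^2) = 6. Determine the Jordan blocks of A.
Jordan blocks: (0, 2), (0, 2), (0, 1), (0, 1)

λ = 0: successive nullity increments [4, 2] count blocks of size ≥ k; block sizes are [2, 2, 1, 1].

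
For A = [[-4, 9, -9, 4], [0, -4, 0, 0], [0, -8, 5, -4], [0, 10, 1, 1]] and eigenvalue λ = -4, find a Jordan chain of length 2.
We seek v_1 ∈ ker((A + 4I)^2) \ ker(A + 4I), then set v_{i+1} = (A + 4I) v_i.

One such chain is v_1 = [[0, 1, 0, -2]]^T, v_2 = [[1, 0, 0, 0]]^T. Check: (A + 4I) v_2 = [[0, 0, 0, 0]]^T = 0.

v_1 = [[0, 1, 0, -2]]^T, v_2 = [[1, 0, 0, 0]]^T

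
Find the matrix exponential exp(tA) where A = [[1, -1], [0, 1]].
A has Jordan form J = [[1, 1], [0, 1]] with A = PJP^{-1}, so e^{tA} = P e^{tJ} P^{-1}.

For a Jordan block J_k(λ), e^{tJ_k(λ)} = e^{λt} · (I + tN + t^2 N^2/2! + ... + t^{k-1} N^{k-1}/(k-1)!) where N is the nilpotent superdiagonal part.

Assembling the blocks and conjugating back gives the entries of e^{tA} as shown above.

e^{tA} = [[e^{t}, -t*e^{t}], [0, e^{t}]]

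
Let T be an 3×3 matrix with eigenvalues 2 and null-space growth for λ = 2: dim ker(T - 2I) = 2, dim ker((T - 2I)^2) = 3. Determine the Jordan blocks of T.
λ = 2: successive nullity increments [2, 1] count blocks of size ≥ k; block sizes are [2, 1].

Jordan blocks: (2, 2), (2, 1)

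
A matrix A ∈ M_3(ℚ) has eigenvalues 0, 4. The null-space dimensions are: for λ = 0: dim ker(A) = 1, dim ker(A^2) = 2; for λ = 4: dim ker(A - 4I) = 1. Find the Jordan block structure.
Jordan blocks: (0, 2), (4, 1)

λ = 0: successive nullity increments [1, 1] count blocks of size ≥ k; block sizes are [2].
λ = 4: successive nullity increments [1] count blocks of size ≥ k; block sizes are [1].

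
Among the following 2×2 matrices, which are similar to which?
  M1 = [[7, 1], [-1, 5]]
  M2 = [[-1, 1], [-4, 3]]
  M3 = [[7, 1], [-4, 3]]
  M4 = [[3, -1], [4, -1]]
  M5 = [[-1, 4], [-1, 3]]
3 classes: {M1}, {M2, M4, M5}, {M3}

Characteristic polynomials: χ_{M1} = (x - 6)^2, χ_{M2} = (x - 1)^2, χ_{M3} = (x - 5)^2, χ_{M4} = (x - 1)^2, χ_{M5} = (x - 1)^2.

{M1}: invariant factors (x - 6)^2.

{M2, M4, M5}: invariant factors (x - 1)^2.

{M3}: invariant factors (x - 5)^2.

Matrices are similar if and only if their invariant-factor lists agree; the partition into similarity classes is {M1}, {M2, M4, M5}, {M3}.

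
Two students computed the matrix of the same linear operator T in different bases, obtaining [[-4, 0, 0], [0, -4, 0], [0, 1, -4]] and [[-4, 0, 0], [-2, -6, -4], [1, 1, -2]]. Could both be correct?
Two matrices over a field are similar if and only if they have the same invariant factors.

Both A and B have characteristic polynomial (x + 4)^3 and minimal polynomial (x + 4)^2. Computing further, both have invariant factors x + 4, (x + 4)^2. Hence A and B are similar.

Yes.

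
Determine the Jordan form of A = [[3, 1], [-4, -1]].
J = [[1, 1], [0, 1]]

The characteristic polynomial is det(xI - A) = (x - 1)^2, so the eigenvalues are 1 (algebraic multiplicity 2).

For λ = 1: rank(A - I) = 1, rank((A - I)^2) = 0. The eigenspace has dimension 2 - 1 = 1, so there is 1 Jordan block; the rank sequence gives block sizes [2].

Assembling the blocks gives the Jordan form J above.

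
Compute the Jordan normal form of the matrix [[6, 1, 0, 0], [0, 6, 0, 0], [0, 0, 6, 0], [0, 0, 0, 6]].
J = [[6, 1, 0, 0], [0, 6, 0, 0], [0, 0, 6, 0], [0, 0, 0, 6]]

The characteristic polynomial is det(xI - A) = (x - 6)^4, so the eigenvalues are 6 (algebraic multiplicity 4).

For λ = 6: rank(A - 6I) = 1, rank((A - 6I)^2) = 0. The eigenspace has dimension 4 - 1 = 3, so there are 3 Jordan blocks; the rank sequence gives block sizes [2, 1, 1].

Assembling the blocks gives the Jordan form J above.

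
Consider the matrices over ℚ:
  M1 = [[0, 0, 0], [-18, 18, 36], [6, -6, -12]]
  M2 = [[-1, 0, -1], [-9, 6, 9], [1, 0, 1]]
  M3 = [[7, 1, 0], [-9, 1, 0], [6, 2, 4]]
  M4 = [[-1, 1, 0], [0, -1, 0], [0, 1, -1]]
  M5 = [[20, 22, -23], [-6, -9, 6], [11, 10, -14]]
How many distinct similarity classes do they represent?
Characteristic polynomials: χ_{M1} = x^2(x - 6), χ_{M2} = x^2(x - 6), χ_{M3} = (x - 4)^3, χ_{M4} = (x + 1)^3, χ_{M5} = (x - 3)(x + 3)^2.

{M1}: invariant factors x, x(x - 6).

{M2}: invariant factors x^2(x - 6).

{M3}: invariant factors x - 4, (x - 4)^2.

{M4}: invariant factors x + 1, (x + 1)^2.

{M5}: invariant factors (x - 3)(x + 3)^2.

Matrices are similar if and only if their invariant-factor lists agree; the partition into similarity classes is {M1}, {M2}, {M3}, {M4}, {M5}.

5 classes: {M1}, {M2}, {M3}, {M4}, {M5}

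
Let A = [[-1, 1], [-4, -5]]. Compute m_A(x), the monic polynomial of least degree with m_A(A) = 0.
The characteristic polynomial factors as (x + 3)^2. The minimal polynomial is ∏(x - λ)^{k_λ} where k_λ is the size of the largest Jordan block at λ.

For λ = -3: rank(A + 3I) = 1, and the largest Jordan block has size 2 (the smallest k with rank((A + 3I)^k) = rank((A + 3I)^(k+1))).

So m_A(x) = (x + 3)^2.

m_A(x) = (x + 3)^2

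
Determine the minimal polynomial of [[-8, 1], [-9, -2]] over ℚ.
m_A(x) = (x + 5)^2

The characteristic polynomial factors as (x + 5)^2. The minimal polynomial is ∏(x - λ)^{k_λ} where k_λ is the size of the largest Jordan block at λ.

For λ = -5: rank(A + 5I) = 1, and the largest Jordan block has size 2 (the smallest k with rank((A + 5I)^k) = rank((A + 5I)^(k+1))).

So m_A(x) = (x + 5)^2.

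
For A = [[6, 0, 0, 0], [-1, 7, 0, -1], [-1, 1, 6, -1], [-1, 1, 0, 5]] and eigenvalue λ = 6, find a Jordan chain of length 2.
v_1 = [[0, 1, -2, 0]]^T, v_2 = [[0, 1, 1, 1]]^T

We seek v_1 ∈ ker((A - 6I)^2) \ ker(A - 6I), then set v_{i+1} = (A - 6I) v_i.

One such chain is v_1 = [[0, 1, -2, 0]]^T, v_2 = [[0, 1, 1, 1]]^T. Check: (A - 6I) v_2 = [[0, 0, 0, 0]]^T = 0.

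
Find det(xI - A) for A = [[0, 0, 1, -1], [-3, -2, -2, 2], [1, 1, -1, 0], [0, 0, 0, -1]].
xI - A = [[x, 0, -1, 1], [3, x + 2, 2, -2], [-1, -1, x + 1, 0], [0, 0, 0, x + 1]].

Expanding det(xI - A) along the first row:
det(xI - A) = + (x)·det([[x + 2, 2, -2], [-1, x + 1, 0], [0, 0, x + 1]]) - (0)·det([[3, 2, -2], [-1, x + 1, 0], [0, 0, x + 1]]) + (-1)·det([[3, x + 2, -2], [-1, -1, 0], [0, 0, x + 1]]) - (1)·det([[3, x + 2, 2], [-1, -1, x + 1], [0, 0, 0]]).

Evaluating gives χ_A(x) = x^4 + 4x^3 + 6x^2 + 4x + 1 = (x + 1)^4.

χ_A(x) = (x + 1)^4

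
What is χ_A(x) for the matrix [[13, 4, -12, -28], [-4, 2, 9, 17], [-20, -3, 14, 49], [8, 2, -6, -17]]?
xI - A = [[x - 13, -4, 12, 28], [4, x - 2, -9, -17], [20, 3, x - 14, -49], [-8, -2, 6, x + 17]].

Expanding det(xI - A) along the first row:
det(xI - A) = + (x - 13)·det([[x - 2, -9, -17], [3, x - 14, -49], [-2, 6, x + 17]]) - (-4)·det([[4, -9, -17], [20, x - 14, -49], [-8, 6, x + 17]]) + (12)·det([[4, x - 2, -17], [20, 3, -49], [-8, -2, x + 17]]) - (28)·det([[4, x - 2, -9], [20, 3, x - 14], [-8, -2, 6]]).

Evaluating gives χ_A(x) = x^4 - 12x^3 + 30x^2 + 100x - 375 = (x - 5)^3(x + 3).

χ_A(x) = (x - 5)^3(x + 3)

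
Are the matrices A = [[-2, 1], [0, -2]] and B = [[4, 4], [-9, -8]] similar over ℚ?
Yes.

Two matrices over a field are similar if and only if they have the same invariant factors.

Both A and B have characteristic polynomial (x + 2)^2 and minimal polynomial (x + 2)^2. Computing further, both have invariant factors (x + 2)^2. Hence A and B are similar.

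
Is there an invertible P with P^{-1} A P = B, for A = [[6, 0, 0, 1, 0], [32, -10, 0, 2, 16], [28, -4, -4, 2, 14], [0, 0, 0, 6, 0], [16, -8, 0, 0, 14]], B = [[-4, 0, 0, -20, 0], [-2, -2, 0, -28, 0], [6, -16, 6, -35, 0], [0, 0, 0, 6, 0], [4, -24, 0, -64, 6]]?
Yes.

Two matrices over a field are similar if and only if they have the same invariant factors.

Both A and B have characteristic polynomial (x - 6)^3(x + 2)(x + 4) and minimal polynomial (x - 6)^2(x + 2)(x + 4). Computing further, both have invariant factors x - 6, (x - 6)^2(x + 2)(x + 4). Hence A and B are similar.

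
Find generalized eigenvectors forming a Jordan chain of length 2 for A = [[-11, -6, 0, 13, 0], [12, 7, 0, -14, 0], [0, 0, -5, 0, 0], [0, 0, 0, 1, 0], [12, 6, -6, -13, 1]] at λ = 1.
v_1 = [[3, -4, 0, 1, -3]]^T, v_2 = [[1, -2, 0, 0, -1]]^T

We seek v_1 ∈ ker((A - I)^2) \ ker(A - I), then set v_{i+1} = (A - I) v_i.

One such chain is v_1 = [[3, -4, 0, 1, -3]]^T, v_2 = [[1, -2, 0, 0, -1]]^T. Check: (A - I) v_2 = [[0, 0, 0, 0, 0]]^T = 0.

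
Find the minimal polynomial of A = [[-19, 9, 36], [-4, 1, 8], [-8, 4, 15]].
The characteristic polynomial factors as (x + 1)^3. The minimal polynomial is ∏(x - λ)^{k_λ} where k_λ is the size of the largest Jordan block at λ.

For λ = -1: rank(A + I) = 1, and the largest Jordan block has size 2 (the smallest k with rank((A + I)^k) = rank((A + I)^(k+1))).

So m_A(x) = (x + 1)^2.

m_A(x) = (x + 1)^2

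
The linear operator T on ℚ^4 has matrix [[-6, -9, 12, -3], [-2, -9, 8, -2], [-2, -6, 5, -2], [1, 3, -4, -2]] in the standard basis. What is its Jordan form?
J = [[-3, 1, 0, 0], [0, -3, 0, 0], [0, 0, -3, 0], [0, 0, 0, -3]]

The characteristic polynomial is det(xI - A) = (x + 3)^4, so the eigenvalues are -3 (algebraic multiplicity 4).

For λ = -3: rank(A + 3I) = 1, rank((A + 3I)^2) = 0. The eigenspace has dimension 4 - 1 = 3, so there are 3 Jordan blocks; the rank sequence gives block sizes [2, 1, 1].

Assembling the blocks gives the Jordan form J above.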